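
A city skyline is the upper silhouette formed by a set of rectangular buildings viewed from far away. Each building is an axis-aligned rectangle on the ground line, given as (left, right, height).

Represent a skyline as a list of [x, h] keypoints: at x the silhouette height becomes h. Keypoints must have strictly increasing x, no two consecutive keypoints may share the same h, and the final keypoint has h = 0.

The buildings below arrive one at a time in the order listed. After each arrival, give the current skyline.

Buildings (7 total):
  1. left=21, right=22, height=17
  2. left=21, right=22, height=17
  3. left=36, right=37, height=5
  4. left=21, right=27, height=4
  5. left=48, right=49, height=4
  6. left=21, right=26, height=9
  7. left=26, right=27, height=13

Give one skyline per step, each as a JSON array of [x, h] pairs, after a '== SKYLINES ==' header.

== SKYLINES ==
[[21,17],[22,0]]
[[21,17],[22,0]]
[[21,17],[22,0],[36,5],[37,0]]
[[21,17],[22,4],[27,0],[36,5],[37,0]]
[[21,17],[22,4],[27,0],[36,5],[37,0],[48,4],[49,0]]
[[21,17],[22,9],[26,4],[27,0],[36,5],[37,0],[48,4],[49,0]]
[[21,17],[22,9],[26,13],[27,0],[36,5],[37,0],[48,4],[49,0]]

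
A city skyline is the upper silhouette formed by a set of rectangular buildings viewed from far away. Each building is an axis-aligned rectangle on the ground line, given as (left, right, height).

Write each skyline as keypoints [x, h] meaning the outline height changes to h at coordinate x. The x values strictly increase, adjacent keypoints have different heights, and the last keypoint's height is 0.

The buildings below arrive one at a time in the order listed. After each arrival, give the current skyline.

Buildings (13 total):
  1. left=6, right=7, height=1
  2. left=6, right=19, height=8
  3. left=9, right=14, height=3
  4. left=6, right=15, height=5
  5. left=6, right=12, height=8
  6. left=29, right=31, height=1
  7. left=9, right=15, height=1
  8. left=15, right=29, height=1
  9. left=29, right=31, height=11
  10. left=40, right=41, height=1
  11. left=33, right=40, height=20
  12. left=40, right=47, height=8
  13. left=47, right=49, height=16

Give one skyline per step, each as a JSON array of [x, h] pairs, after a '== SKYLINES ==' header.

== SKYLINES ==
[[6,1],[7,0]]
[[6,8],[19,0]]
[[6,8],[19,0]]
[[6,8],[19,0]]
[[6,8],[19,0]]
[[6,8],[19,0],[29,1],[31,0]]
[[6,8],[19,0],[29,1],[31,0]]
[[6,8],[19,1],[31,0]]
[[6,8],[19,1],[29,11],[31,0]]
[[6,8],[19,1],[29,11],[31,0],[40,1],[41,0]]
[[6,8],[19,1],[29,11],[31,0],[33,20],[40,1],[41,0]]
[[6,8],[19,1],[29,11],[31,0],[33,20],[40,8],[47,0]]
[[6,8],[19,1],[29,11],[31,0],[33,20],[40,8],[47,16],[49,0]]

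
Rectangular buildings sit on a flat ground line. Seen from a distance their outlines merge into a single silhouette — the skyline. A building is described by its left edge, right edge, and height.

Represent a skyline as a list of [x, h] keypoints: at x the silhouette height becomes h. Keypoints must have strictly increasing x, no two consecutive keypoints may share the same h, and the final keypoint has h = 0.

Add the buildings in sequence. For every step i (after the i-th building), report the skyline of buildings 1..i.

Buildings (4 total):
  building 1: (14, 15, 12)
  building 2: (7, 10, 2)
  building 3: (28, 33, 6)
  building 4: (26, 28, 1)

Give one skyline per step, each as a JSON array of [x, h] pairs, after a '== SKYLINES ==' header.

== SKYLINES ==
[[14,12],[15,0]]
[[7,2],[10,0],[14,12],[15,0]]
[[7,2],[10,0],[14,12],[15,0],[28,6],[33,0]]
[[7,2],[10,0],[14,12],[15,0],[26,1],[28,6],[33,0]]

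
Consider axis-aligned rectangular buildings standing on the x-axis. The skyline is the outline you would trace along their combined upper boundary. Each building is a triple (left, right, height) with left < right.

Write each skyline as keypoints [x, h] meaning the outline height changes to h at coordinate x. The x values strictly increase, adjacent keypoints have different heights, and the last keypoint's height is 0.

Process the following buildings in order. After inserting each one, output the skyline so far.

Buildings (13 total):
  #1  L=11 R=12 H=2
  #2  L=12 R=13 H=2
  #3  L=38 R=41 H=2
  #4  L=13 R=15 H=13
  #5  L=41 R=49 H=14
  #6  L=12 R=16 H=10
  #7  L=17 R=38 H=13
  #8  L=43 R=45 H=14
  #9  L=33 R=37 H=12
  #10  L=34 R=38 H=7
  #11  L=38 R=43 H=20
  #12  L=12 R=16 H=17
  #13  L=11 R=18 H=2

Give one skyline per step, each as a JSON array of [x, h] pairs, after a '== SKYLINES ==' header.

== SKYLINES ==
[[11,2],[12,0]]
[[11,2],[13,0]]
[[11,2],[13,0],[38,2],[41,0]]
[[11,2],[13,13],[15,0],[38,2],[41,0]]
[[11,2],[13,13],[15,0],[38,2],[41,14],[49,0]]
[[11,2],[12,10],[13,13],[15,10],[16,0],[38,2],[41,14],[49,0]]
[[11,2],[12,10],[13,13],[15,10],[16,0],[17,13],[38,2],[41,14],[49,0]]
[[11,2],[12,10],[13,13],[15,10],[16,0],[17,13],[38,2],[41,14],[49,0]]
[[11,2],[12,10],[13,13],[15,10],[16,0],[17,13],[38,2],[41,14],[49,0]]
[[11,2],[12,10],[13,13],[15,10],[16,0],[17,13],[38,2],[41,14],[49,0]]
[[11,2],[12,10],[13,13],[15,10],[16,0],[17,13],[38,20],[43,14],[49,0]]
[[11,2],[12,17],[16,0],[17,13],[38,20],[43,14],[49,0]]
[[11,2],[12,17],[16,2],[17,13],[38,20],[43,14],[49,0]]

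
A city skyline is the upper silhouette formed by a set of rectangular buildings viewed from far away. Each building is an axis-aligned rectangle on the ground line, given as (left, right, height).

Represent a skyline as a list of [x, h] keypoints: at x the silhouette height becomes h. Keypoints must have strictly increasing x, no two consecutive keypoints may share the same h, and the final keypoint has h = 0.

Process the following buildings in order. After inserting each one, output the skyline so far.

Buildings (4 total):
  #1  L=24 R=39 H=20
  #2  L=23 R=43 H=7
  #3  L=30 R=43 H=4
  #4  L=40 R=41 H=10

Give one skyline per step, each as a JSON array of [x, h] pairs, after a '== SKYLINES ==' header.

== SKYLINES ==
[[24,20],[39,0]]
[[23,7],[24,20],[39,7],[43,0]]
[[23,7],[24,20],[39,7],[43,0]]
[[23,7],[24,20],[39,7],[40,10],[41,7],[43,0]]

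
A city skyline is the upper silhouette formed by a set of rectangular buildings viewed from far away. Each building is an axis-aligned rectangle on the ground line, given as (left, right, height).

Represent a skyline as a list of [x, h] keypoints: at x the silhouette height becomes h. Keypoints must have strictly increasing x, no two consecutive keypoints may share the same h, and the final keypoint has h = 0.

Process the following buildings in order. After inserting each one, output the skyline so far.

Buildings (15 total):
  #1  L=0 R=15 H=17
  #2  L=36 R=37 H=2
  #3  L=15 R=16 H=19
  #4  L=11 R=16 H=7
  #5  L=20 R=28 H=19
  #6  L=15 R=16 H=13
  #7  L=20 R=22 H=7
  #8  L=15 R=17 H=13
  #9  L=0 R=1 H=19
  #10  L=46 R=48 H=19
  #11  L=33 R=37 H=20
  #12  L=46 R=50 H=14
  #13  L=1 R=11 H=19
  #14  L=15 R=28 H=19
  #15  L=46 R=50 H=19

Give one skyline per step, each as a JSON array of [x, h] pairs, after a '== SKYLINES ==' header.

== SKYLINES ==
[[0,17],[15,0]]
[[0,17],[15,0],[36,2],[37,0]]
[[0,17],[15,19],[16,0],[36,2],[37,0]]
[[0,17],[15,19],[16,0],[36,2],[37,0]]
[[0,17],[15,19],[16,0],[20,19],[28,0],[36,2],[37,0]]
[[0,17],[15,19],[16,0],[20,19],[28,0],[36,2],[37,0]]
[[0,17],[15,19],[16,0],[20,19],[28,0],[36,2],[37,0]]
[[0,17],[15,19],[16,13],[17,0],[20,19],[28,0],[36,2],[37,0]]
[[0,19],[1,17],[15,19],[16,13],[17,0],[20,19],[28,0],[36,2],[37,0]]
[[0,19],[1,17],[15,19],[16,13],[17,0],[20,19],[28,0],[36,2],[37,0],[46,19],[48,0]]
[[0,19],[1,17],[15,19],[16,13],[17,0],[20,19],[28,0],[33,20],[37,0],[46,19],[48,0]]
[[0,19],[1,17],[15,19],[16,13],[17,0],[20,19],[28,0],[33,20],[37,0],[46,19],[48,14],[50,0]]
[[0,19],[11,17],[15,19],[16,13],[17,0],[20,19],[28,0],[33,20],[37,0],[46,19],[48,14],[50,0]]
[[0,19],[11,17],[15,19],[28,0],[33,20],[37,0],[46,19],[48,14],[50,0]]
[[0,19],[11,17],[15,19],[28,0],[33,20],[37,0],[46,19],[50,0]]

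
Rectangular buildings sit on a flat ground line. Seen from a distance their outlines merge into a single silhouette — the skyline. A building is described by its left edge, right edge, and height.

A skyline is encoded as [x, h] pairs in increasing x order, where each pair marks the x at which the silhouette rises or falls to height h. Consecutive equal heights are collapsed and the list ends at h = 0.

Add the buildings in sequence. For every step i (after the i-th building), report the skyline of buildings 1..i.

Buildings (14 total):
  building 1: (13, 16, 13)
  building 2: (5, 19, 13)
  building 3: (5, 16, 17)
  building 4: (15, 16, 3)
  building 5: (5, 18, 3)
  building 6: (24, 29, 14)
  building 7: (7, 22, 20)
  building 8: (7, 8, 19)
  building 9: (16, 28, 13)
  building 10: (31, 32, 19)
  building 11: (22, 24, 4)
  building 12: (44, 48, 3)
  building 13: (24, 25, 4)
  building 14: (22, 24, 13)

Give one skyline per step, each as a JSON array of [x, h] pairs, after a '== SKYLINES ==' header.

== SKYLINES ==
[[13,13],[16,0]]
[[5,13],[19,0]]
[[5,17],[16,13],[19,0]]
[[5,17],[16,13],[19,0]]
[[5,17],[16,13],[19,0]]
[[5,17],[16,13],[19,0],[24,14],[29,0]]
[[5,17],[7,20],[22,0],[24,14],[29,0]]
[[5,17],[7,20],[22,0],[24,14],[29,0]]
[[5,17],[7,20],[22,13],[24,14],[29,0]]
[[5,17],[7,20],[22,13],[24,14],[29,0],[31,19],[32,0]]
[[5,17],[7,20],[22,13],[24,14],[29,0],[31,19],[32,0]]
[[5,17],[7,20],[22,13],[24,14],[29,0],[31,19],[32,0],[44,3],[48,0]]
[[5,17],[7,20],[22,13],[24,14],[29,0],[31,19],[32,0],[44,3],[48,0]]
[[5,17],[7,20],[22,13],[24,14],[29,0],[31,19],[32,0],[44,3],[48,0]]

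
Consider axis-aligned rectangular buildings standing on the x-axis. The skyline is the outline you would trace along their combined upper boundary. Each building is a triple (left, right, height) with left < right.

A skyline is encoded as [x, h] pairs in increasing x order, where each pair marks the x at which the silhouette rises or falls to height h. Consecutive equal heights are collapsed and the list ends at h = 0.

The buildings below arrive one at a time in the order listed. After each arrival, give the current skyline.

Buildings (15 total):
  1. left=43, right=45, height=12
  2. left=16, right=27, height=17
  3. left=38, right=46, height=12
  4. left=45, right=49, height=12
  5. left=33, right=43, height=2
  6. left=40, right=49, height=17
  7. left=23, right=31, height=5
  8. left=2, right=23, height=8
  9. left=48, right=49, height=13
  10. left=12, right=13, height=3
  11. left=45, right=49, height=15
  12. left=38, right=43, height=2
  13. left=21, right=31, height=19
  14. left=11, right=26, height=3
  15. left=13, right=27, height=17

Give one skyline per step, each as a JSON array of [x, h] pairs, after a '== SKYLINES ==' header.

== SKYLINES ==
[[43,12],[45,0]]
[[16,17],[27,0],[43,12],[45,0]]
[[16,17],[27,0],[38,12],[46,0]]
[[16,17],[27,0],[38,12],[49,0]]
[[16,17],[27,0],[33,2],[38,12],[49,0]]
[[16,17],[27,0],[33,2],[38,12],[40,17],[49,0]]
[[16,17],[27,5],[31,0],[33,2],[38,12],[40,17],[49,0]]
[[2,8],[16,17],[27,5],[31,0],[33,2],[38,12],[40,17],[49,0]]
[[2,8],[16,17],[27,5],[31,0],[33,2],[38,12],[40,17],[49,0]]
[[2,8],[16,17],[27,5],[31,0],[33,2],[38,12],[40,17],[49,0]]
[[2,8],[16,17],[27,5],[31,0],[33,2],[38,12],[40,17],[49,0]]
[[2,8],[16,17],[27,5],[31,0],[33,2],[38,12],[40,17],[49,0]]
[[2,8],[16,17],[21,19],[31,0],[33,2],[38,12],[40,17],[49,0]]
[[2,8],[16,17],[21,19],[31,0],[33,2],[38,12],[40,17],[49,0]]
[[2,8],[13,17],[21,19],[31,0],[33,2],[38,12],[40,17],[49,0]]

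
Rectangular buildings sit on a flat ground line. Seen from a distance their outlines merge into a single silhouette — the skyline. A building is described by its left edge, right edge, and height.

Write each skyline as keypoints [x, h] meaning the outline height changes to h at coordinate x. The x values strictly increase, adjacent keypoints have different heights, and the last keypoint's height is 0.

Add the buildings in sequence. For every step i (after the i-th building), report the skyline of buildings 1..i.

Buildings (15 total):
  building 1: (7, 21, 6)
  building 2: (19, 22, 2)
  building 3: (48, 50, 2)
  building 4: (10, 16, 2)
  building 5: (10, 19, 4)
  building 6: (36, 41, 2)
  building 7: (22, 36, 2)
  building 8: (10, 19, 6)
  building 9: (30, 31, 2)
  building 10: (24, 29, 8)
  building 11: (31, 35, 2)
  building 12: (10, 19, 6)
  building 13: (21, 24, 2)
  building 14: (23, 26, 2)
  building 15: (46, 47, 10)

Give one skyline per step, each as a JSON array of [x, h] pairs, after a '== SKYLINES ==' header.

== SKYLINES ==
[[7,6],[21,0]]
[[7,6],[21,2],[22,0]]
[[7,6],[21,2],[22,0],[48,2],[50,0]]
[[7,6],[21,2],[22,0],[48,2],[50,0]]
[[7,6],[21,2],[22,0],[48,2],[50,0]]
[[7,6],[21,2],[22,0],[36,2],[41,0],[48,2],[50,0]]
[[7,6],[21,2],[41,0],[48,2],[50,0]]
[[7,6],[21,2],[41,0],[48,2],[50,0]]
[[7,6],[21,2],[41,0],[48,2],[50,0]]
[[7,6],[21,2],[24,8],[29,2],[41,0],[48,2],[50,0]]
[[7,6],[21,2],[24,8],[29,2],[41,0],[48,2],[50,0]]
[[7,6],[21,2],[24,8],[29,2],[41,0],[48,2],[50,0]]
[[7,6],[21,2],[24,8],[29,2],[41,0],[48,2],[50,0]]
[[7,6],[21,2],[24,8],[29,2],[41,0],[48,2],[50,0]]
[[7,6],[21,2],[24,8],[29,2],[41,0],[46,10],[47,0],[48,2],[50,0]]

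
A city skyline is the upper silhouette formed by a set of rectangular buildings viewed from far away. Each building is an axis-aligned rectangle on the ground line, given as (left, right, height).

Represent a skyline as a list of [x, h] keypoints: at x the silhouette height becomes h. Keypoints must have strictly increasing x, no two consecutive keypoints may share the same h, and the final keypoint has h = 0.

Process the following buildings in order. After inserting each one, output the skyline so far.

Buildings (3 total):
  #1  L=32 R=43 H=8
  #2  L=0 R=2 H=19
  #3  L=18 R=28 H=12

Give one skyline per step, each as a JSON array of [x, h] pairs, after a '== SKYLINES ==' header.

== SKYLINES ==
[[32,8],[43,0]]
[[0,19],[2,0],[32,8],[43,0]]
[[0,19],[2,0],[18,12],[28,0],[32,8],[43,0]]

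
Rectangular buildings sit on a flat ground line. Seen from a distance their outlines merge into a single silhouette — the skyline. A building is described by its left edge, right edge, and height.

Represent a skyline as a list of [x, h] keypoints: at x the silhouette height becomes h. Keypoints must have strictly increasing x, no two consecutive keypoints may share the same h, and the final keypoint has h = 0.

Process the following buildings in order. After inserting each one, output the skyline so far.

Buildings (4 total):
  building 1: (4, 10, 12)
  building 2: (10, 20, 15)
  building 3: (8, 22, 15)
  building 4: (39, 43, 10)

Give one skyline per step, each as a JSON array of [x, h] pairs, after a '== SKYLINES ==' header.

== SKYLINES ==
[[4,12],[10,0]]
[[4,12],[10,15],[20,0]]
[[4,12],[8,15],[22,0]]
[[4,12],[8,15],[22,0],[39,10],[43,0]]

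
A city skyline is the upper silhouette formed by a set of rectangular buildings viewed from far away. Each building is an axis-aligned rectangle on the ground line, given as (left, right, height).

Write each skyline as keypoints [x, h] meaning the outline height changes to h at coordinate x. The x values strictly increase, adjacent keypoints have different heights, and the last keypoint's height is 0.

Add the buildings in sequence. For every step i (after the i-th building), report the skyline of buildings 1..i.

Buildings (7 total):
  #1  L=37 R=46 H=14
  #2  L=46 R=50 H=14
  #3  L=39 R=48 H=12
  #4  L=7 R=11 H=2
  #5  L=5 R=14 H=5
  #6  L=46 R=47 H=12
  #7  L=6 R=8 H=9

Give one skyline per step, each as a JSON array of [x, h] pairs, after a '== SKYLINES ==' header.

== SKYLINES ==
[[37,14],[46,0]]
[[37,14],[50,0]]
[[37,14],[50,0]]
[[7,2],[11,0],[37,14],[50,0]]
[[5,5],[14,0],[37,14],[50,0]]
[[5,5],[14,0],[37,14],[50,0]]
[[5,5],[6,9],[8,5],[14,0],[37,14],[50,0]]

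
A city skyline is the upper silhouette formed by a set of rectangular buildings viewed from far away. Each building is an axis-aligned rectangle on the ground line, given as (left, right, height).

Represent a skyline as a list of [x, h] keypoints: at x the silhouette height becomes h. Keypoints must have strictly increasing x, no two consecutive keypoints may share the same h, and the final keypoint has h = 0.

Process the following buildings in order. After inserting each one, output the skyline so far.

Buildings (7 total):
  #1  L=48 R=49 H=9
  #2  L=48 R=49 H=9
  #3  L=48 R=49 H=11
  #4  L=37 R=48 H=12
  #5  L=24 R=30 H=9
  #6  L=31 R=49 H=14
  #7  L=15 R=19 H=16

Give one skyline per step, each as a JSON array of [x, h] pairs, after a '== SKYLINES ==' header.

== SKYLINES ==
[[48,9],[49,0]]
[[48,9],[49,0]]
[[48,11],[49,0]]
[[37,12],[48,11],[49,0]]
[[24,9],[30,0],[37,12],[48,11],[49,0]]
[[24,9],[30,0],[31,14],[49,0]]
[[15,16],[19,0],[24,9],[30,0],[31,14],[49,0]]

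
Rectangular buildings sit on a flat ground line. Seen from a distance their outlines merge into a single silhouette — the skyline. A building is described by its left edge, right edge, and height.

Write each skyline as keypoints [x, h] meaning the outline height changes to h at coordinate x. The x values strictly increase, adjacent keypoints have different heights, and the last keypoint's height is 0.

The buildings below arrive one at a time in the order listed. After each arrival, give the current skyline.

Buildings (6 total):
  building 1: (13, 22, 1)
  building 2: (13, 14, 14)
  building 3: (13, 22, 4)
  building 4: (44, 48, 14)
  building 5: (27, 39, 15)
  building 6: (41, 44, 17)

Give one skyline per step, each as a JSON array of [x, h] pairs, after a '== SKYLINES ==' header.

== SKYLINES ==
[[13,1],[22,0]]
[[13,14],[14,1],[22,0]]
[[13,14],[14,4],[22,0]]
[[13,14],[14,4],[22,0],[44,14],[48,0]]
[[13,14],[14,4],[22,0],[27,15],[39,0],[44,14],[48,0]]
[[13,14],[14,4],[22,0],[27,15],[39,0],[41,17],[44,14],[48,0]]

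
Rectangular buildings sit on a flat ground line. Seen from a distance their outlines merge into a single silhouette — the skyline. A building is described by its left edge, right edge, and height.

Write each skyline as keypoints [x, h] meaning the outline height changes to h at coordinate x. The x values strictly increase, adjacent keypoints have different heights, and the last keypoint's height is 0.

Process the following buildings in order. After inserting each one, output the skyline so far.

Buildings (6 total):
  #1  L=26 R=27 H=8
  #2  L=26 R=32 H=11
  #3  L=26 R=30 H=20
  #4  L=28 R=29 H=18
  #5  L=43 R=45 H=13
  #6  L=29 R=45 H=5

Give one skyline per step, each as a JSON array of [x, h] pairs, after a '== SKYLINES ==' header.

== SKYLINES ==
[[26,8],[27,0]]
[[26,11],[32,0]]
[[26,20],[30,11],[32,0]]
[[26,20],[30,11],[32,0]]
[[26,20],[30,11],[32,0],[43,13],[45,0]]
[[26,20],[30,11],[32,5],[43,13],[45,0]]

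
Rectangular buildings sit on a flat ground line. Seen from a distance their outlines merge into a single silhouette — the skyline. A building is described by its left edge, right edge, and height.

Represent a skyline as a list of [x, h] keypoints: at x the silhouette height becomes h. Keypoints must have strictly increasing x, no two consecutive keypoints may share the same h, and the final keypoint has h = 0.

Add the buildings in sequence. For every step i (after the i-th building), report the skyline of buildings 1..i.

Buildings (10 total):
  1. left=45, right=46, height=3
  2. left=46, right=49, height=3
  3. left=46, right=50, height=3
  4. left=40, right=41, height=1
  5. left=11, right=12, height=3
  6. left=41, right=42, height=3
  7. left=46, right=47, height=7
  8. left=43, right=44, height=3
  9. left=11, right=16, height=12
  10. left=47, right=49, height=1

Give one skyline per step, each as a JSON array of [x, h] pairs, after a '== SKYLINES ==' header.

== SKYLINES ==
[[45,3],[46,0]]
[[45,3],[49,0]]
[[45,3],[50,0]]
[[40,1],[41,0],[45,3],[50,0]]
[[11,3],[12,0],[40,1],[41,0],[45,3],[50,0]]
[[11,3],[12,0],[40,1],[41,3],[42,0],[45,3],[50,0]]
[[11,3],[12,0],[40,1],[41,3],[42,0],[45,3],[46,7],[47,3],[50,0]]
[[11,3],[12,0],[40,1],[41,3],[42,0],[43,3],[44,0],[45,3],[46,7],[47,3],[50,0]]
[[11,12],[16,0],[40,1],[41,3],[42,0],[43,3],[44,0],[45,3],[46,7],[47,3],[50,0]]
[[11,12],[16,0],[40,1],[41,3],[42,0],[43,3],[44,0],[45,3],[46,7],[47,3],[50,0]]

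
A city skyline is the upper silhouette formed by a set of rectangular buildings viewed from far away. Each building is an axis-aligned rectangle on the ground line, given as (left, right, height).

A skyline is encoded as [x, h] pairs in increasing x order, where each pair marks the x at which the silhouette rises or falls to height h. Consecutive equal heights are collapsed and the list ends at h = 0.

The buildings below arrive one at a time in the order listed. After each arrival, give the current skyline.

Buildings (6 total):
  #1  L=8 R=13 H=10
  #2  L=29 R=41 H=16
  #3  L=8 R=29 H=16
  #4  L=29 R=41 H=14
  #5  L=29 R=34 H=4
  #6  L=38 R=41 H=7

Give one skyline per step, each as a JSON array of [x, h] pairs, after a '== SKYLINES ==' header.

== SKYLINES ==
[[8,10],[13,0]]
[[8,10],[13,0],[29,16],[41,0]]
[[8,16],[41,0]]
[[8,16],[41,0]]
[[8,16],[41,0]]
[[8,16],[41,0]]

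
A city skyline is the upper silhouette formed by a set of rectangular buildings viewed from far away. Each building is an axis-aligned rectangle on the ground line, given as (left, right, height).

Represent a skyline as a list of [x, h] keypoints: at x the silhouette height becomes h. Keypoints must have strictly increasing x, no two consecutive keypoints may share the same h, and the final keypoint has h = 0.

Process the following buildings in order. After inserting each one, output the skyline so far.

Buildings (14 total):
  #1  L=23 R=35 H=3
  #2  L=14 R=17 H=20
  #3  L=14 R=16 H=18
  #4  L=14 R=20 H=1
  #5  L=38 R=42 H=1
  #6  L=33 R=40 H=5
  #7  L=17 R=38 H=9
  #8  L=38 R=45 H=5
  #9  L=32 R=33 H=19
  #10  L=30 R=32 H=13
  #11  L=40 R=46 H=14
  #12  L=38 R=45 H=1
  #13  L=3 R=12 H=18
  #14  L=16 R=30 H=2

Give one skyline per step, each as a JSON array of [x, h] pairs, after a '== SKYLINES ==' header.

== SKYLINES ==
[[23,3],[35,0]]
[[14,20],[17,0],[23,3],[35,0]]
[[14,20],[17,0],[23,3],[35,0]]
[[14,20],[17,1],[20,0],[23,3],[35,0]]
[[14,20],[17,1],[20,0],[23,3],[35,0],[38,1],[42,0]]
[[14,20],[17,1],[20,0],[23,3],[33,5],[40,1],[42,0]]
[[14,20],[17,9],[38,5],[40,1],[42,0]]
[[14,20],[17,9],[38,5],[45,0]]
[[14,20],[17,9],[32,19],[33,9],[38,5],[45,0]]
[[14,20],[17,9],[30,13],[32,19],[33,9],[38,5],[45,0]]
[[14,20],[17,9],[30,13],[32,19],[33,9],[38,5],[40,14],[46,0]]
[[14,20],[17,9],[30,13],[32,19],[33,9],[38,5],[40,14],[46,0]]
[[3,18],[12,0],[14,20],[17,9],[30,13],[32,19],[33,9],[38,5],[40,14],[46,0]]
[[3,18],[12,0],[14,20],[17,9],[30,13],[32,19],[33,9],[38,5],[40,14],[46,0]]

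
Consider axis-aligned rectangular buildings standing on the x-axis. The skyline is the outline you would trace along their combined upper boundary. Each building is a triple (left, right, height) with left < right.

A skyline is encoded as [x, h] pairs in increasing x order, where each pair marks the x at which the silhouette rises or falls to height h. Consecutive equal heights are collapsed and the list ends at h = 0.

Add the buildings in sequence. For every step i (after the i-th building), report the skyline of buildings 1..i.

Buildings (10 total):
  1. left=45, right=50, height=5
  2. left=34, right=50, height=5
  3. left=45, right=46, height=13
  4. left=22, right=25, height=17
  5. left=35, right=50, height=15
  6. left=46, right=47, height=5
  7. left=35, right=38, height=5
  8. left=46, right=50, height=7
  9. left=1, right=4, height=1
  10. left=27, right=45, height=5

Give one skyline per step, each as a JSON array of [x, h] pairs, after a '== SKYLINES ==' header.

== SKYLINES ==
[[45,5],[50,0]]
[[34,5],[50,0]]
[[34,5],[45,13],[46,5],[50,0]]
[[22,17],[25,0],[34,5],[45,13],[46,5],[50,0]]
[[22,17],[25,0],[34,5],[35,15],[50,0]]
[[22,17],[25,0],[34,5],[35,15],[50,0]]
[[22,17],[25,0],[34,5],[35,15],[50,0]]
[[22,17],[25,0],[34,5],[35,15],[50,0]]
[[1,1],[4,0],[22,17],[25,0],[34,5],[35,15],[50,0]]
[[1,1],[4,0],[22,17],[25,0],[27,5],[35,15],[50,0]]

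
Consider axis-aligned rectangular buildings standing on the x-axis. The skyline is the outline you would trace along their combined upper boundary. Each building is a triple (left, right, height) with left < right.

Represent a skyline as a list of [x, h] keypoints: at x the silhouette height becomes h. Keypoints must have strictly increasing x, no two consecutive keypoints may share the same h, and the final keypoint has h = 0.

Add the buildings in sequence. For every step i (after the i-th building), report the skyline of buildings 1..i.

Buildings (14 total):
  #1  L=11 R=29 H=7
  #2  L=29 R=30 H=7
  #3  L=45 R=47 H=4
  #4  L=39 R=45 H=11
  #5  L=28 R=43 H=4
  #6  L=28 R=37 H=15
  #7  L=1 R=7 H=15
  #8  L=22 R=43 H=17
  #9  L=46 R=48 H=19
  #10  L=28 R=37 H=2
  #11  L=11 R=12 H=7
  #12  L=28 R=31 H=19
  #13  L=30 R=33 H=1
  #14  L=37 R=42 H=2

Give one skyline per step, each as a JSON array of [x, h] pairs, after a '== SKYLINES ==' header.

== SKYLINES ==
[[11,7],[29,0]]
[[11,7],[30,0]]
[[11,7],[30,0],[45,4],[47,0]]
[[11,7],[30,0],[39,11],[45,4],[47,0]]
[[11,7],[30,4],[39,11],[45,4],[47,0]]
[[11,7],[28,15],[37,4],[39,11],[45,4],[47,0]]
[[1,15],[7,0],[11,7],[28,15],[37,4],[39,11],[45,4],[47,0]]
[[1,15],[7,0],[11,7],[22,17],[43,11],[45,4],[47,0]]
[[1,15],[7,0],[11,7],[22,17],[43,11],[45,4],[46,19],[48,0]]
[[1,15],[7,0],[11,7],[22,17],[43,11],[45,4],[46,19],[48,0]]
[[1,15],[7,0],[11,7],[22,17],[43,11],[45,4],[46,19],[48,0]]
[[1,15],[7,0],[11,7],[22,17],[28,19],[31,17],[43,11],[45,4],[46,19],[48,0]]
[[1,15],[7,0],[11,7],[22,17],[28,19],[31,17],[43,11],[45,4],[46,19],[48,0]]
[[1,15],[7,0],[11,7],[22,17],[28,19],[31,17],[43,11],[45,4],[46,19],[48,0]]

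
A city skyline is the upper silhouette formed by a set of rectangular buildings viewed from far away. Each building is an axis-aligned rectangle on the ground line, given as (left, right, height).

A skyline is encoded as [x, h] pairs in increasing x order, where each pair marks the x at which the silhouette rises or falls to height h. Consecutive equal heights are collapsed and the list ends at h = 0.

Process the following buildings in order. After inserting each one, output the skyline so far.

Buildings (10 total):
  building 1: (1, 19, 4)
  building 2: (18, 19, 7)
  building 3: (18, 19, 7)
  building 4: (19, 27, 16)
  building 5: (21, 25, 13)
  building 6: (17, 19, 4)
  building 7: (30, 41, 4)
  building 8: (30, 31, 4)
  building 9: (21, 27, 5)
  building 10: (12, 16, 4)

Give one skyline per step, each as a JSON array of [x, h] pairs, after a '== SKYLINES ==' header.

== SKYLINES ==
[[1,4],[19,0]]
[[1,4],[18,7],[19,0]]
[[1,4],[18,7],[19,0]]
[[1,4],[18,7],[19,16],[27,0]]
[[1,4],[18,7],[19,16],[27,0]]
[[1,4],[18,7],[19,16],[27,0]]
[[1,4],[18,7],[19,16],[27,0],[30,4],[41,0]]
[[1,4],[18,7],[19,16],[27,0],[30,4],[41,0]]
[[1,4],[18,7],[19,16],[27,0],[30,4],[41,0]]
[[1,4],[18,7],[19,16],[27,0],[30,4],[41,0]]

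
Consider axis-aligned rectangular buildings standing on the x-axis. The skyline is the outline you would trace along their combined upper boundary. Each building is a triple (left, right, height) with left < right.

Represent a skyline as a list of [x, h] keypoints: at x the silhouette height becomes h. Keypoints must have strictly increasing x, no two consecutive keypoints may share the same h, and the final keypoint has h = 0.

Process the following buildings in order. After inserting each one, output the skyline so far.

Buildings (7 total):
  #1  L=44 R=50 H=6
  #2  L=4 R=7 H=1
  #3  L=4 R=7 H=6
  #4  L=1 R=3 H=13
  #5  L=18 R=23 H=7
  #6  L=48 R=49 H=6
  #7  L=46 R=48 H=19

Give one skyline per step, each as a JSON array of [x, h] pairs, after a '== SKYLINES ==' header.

== SKYLINES ==
[[44,6],[50,0]]
[[4,1],[7,0],[44,6],[50,0]]
[[4,6],[7,0],[44,6],[50,0]]
[[1,13],[3,0],[4,6],[7,0],[44,6],[50,0]]
[[1,13],[3,0],[4,6],[7,0],[18,7],[23,0],[44,6],[50,0]]
[[1,13],[3,0],[4,6],[7,0],[18,7],[23,0],[44,6],[50,0]]
[[1,13],[3,0],[4,6],[7,0],[18,7],[23,0],[44,6],[46,19],[48,6],[50,0]]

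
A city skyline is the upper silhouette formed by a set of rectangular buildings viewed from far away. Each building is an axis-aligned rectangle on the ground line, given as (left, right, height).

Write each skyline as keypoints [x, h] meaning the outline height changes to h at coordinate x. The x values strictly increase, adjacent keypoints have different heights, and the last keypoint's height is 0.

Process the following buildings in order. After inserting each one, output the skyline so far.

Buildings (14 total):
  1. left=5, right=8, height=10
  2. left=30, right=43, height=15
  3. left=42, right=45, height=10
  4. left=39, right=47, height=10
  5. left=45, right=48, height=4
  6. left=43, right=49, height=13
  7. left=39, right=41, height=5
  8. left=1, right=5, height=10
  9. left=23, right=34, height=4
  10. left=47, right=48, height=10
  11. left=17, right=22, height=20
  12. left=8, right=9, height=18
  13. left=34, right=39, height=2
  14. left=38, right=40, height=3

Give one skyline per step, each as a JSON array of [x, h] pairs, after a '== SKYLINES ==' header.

== SKYLINES ==
[[5,10],[8,0]]
[[5,10],[8,0],[30,15],[43,0]]
[[5,10],[8,0],[30,15],[43,10],[45,0]]
[[5,10],[8,0],[30,15],[43,10],[47,0]]
[[5,10],[8,0],[30,15],[43,10],[47,4],[48,0]]
[[5,10],[8,0],[30,15],[43,13],[49,0]]
[[5,10],[8,0],[30,15],[43,13],[49,0]]
[[1,10],[8,0],[30,15],[43,13],[49,0]]
[[1,10],[8,0],[23,4],[30,15],[43,13],[49,0]]
[[1,10],[8,0],[23,4],[30,15],[43,13],[49,0]]
[[1,10],[8,0],[17,20],[22,0],[23,4],[30,15],[43,13],[49,0]]
[[1,10],[8,18],[9,0],[17,20],[22,0],[23,4],[30,15],[43,13],[49,0]]
[[1,10],[8,18],[9,0],[17,20],[22,0],[23,4],[30,15],[43,13],[49,0]]
[[1,10],[8,18],[9,0],[17,20],[22,0],[23,4],[30,15],[43,13],[49,0]]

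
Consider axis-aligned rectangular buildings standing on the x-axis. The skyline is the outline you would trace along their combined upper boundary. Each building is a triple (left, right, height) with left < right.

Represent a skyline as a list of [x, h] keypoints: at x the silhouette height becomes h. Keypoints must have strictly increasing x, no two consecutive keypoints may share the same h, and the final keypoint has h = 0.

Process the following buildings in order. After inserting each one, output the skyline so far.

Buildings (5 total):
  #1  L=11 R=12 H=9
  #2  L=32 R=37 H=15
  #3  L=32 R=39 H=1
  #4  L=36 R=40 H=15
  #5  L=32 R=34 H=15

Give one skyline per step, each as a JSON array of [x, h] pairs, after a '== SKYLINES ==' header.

== SKYLINES ==
[[11,9],[12,0]]
[[11,9],[12,0],[32,15],[37,0]]
[[11,9],[12,0],[32,15],[37,1],[39,0]]
[[11,9],[12,0],[32,15],[40,0]]
[[11,9],[12,0],[32,15],[40,0]]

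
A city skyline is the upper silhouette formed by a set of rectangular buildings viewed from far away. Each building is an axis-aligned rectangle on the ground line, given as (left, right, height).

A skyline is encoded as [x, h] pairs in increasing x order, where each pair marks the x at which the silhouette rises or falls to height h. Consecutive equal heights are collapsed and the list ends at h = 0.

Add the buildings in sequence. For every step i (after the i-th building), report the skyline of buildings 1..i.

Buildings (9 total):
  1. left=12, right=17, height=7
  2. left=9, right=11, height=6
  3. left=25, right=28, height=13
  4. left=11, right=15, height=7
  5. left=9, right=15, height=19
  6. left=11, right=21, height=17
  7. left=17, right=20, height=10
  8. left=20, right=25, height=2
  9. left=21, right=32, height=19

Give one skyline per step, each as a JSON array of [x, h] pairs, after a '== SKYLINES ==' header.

== SKYLINES ==
[[12,7],[17,0]]
[[9,6],[11,0],[12,7],[17,0]]
[[9,6],[11,0],[12,7],[17,0],[25,13],[28,0]]
[[9,6],[11,7],[17,0],[25,13],[28,0]]
[[9,19],[15,7],[17,0],[25,13],[28,0]]
[[9,19],[15,17],[21,0],[25,13],[28,0]]
[[9,19],[15,17],[21,0],[25,13],[28,0]]
[[9,19],[15,17],[21,2],[25,13],[28,0]]
[[9,19],[15,17],[21,19],[32,0]]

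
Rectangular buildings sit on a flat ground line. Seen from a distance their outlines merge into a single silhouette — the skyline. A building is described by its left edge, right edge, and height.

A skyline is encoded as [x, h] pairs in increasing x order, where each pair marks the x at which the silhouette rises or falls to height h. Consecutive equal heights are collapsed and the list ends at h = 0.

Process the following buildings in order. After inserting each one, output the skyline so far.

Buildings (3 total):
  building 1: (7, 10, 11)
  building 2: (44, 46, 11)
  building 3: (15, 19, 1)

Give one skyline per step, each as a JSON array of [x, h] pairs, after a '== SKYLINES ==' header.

== SKYLINES ==
[[7,11],[10,0]]
[[7,11],[10,0],[44,11],[46,0]]
[[7,11],[10,0],[15,1],[19,0],[44,11],[46,0]]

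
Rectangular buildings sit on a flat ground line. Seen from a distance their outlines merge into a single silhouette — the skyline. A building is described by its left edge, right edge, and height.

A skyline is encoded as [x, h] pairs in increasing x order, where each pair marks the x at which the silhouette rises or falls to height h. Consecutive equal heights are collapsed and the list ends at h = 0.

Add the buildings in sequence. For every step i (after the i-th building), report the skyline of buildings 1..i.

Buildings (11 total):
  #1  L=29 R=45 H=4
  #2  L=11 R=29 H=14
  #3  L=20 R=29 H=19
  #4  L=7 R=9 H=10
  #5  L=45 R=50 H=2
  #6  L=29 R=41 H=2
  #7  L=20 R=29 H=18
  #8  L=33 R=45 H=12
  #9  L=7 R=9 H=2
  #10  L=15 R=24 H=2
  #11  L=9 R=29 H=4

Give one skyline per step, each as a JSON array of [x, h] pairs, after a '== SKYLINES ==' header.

== SKYLINES ==
[[29,4],[45,0]]
[[11,14],[29,4],[45,0]]
[[11,14],[20,19],[29,4],[45,0]]
[[7,10],[9,0],[11,14],[20,19],[29,4],[45,0]]
[[7,10],[9,0],[11,14],[20,19],[29,4],[45,2],[50,0]]
[[7,10],[9,0],[11,14],[20,19],[29,4],[45,2],[50,0]]
[[7,10],[9,0],[11,14],[20,19],[29,4],[45,2],[50,0]]
[[7,10],[9,0],[11,14],[20,19],[29,4],[33,12],[45,2],[50,0]]
[[7,10],[9,0],[11,14],[20,19],[29,4],[33,12],[45,2],[50,0]]
[[7,10],[9,0],[11,14],[20,19],[29,4],[33,12],[45,2],[50,0]]
[[7,10],[9,4],[11,14],[20,19],[29,4],[33,12],[45,2],[50,0]]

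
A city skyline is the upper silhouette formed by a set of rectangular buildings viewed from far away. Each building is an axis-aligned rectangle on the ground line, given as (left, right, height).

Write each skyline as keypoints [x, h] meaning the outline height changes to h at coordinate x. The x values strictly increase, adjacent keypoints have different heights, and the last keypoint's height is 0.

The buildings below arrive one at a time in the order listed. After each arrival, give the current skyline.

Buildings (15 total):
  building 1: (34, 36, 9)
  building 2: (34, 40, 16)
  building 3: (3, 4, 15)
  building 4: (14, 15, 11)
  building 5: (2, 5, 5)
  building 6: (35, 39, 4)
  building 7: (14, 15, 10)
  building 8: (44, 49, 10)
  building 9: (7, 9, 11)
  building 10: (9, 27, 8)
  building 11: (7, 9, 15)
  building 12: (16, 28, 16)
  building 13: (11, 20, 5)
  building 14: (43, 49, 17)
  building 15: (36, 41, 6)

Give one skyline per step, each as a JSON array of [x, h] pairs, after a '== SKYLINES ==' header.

== SKYLINES ==
[[34,9],[36,0]]
[[34,16],[40,0]]
[[3,15],[4,0],[34,16],[40,0]]
[[3,15],[4,0],[14,11],[15,0],[34,16],[40,0]]
[[2,5],[3,15],[4,5],[5,0],[14,11],[15,0],[34,16],[40,0]]
[[2,5],[3,15],[4,5],[5,0],[14,11],[15,0],[34,16],[40,0]]
[[2,5],[3,15],[4,5],[5,0],[14,11],[15,0],[34,16],[40,0]]
[[2,5],[3,15],[4,5],[5,0],[14,11],[15,0],[34,16],[40,0],[44,10],[49,0]]
[[2,5],[3,15],[4,5],[5,0],[7,11],[9,0],[14,11],[15,0],[34,16],[40,0],[44,10],[49,0]]
[[2,5],[3,15],[4,5],[5,0],[7,11],[9,8],[14,11],[15,8],[27,0],[34,16],[40,0],[44,10],[49,0]]
[[2,5],[3,15],[4,5],[5,0],[7,15],[9,8],[14,11],[15,8],[27,0],[34,16],[40,0],[44,10],[49,0]]
[[2,5],[3,15],[4,5],[5,0],[7,15],[9,8],[14,11],[15,8],[16,16],[28,0],[34,16],[40,0],[44,10],[49,0]]
[[2,5],[3,15],[4,5],[5,0],[7,15],[9,8],[14,11],[15,8],[16,16],[28,0],[34,16],[40,0],[44,10],[49,0]]
[[2,5],[3,15],[4,5],[5,0],[7,15],[9,8],[14,11],[15,8],[16,16],[28,0],[34,16],[40,0],[43,17],[49,0]]
[[2,5],[3,15],[4,5],[5,0],[7,15],[9,8],[14,11],[15,8],[16,16],[28,0],[34,16],[40,6],[41,0],[43,17],[49,0]]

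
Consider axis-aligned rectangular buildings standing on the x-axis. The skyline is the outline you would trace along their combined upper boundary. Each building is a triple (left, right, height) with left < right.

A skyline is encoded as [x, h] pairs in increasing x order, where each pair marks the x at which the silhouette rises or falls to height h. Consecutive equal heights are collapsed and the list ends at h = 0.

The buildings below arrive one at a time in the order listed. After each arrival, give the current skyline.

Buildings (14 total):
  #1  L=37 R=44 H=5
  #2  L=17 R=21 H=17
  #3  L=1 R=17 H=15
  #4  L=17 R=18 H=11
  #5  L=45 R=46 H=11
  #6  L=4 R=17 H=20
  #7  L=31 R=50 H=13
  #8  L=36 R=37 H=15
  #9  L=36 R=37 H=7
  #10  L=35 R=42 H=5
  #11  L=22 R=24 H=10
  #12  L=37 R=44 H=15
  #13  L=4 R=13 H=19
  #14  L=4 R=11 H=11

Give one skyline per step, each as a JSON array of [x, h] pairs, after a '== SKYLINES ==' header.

== SKYLINES ==
[[37,5],[44,0]]
[[17,17],[21,0],[37,5],[44,0]]
[[1,15],[17,17],[21,0],[37,5],[44,0]]
[[1,15],[17,17],[21,0],[37,5],[44,0]]
[[1,15],[17,17],[21,0],[37,5],[44,0],[45,11],[46,0]]
[[1,15],[4,20],[17,17],[21,0],[37,5],[44,0],[45,11],[46,0]]
[[1,15],[4,20],[17,17],[21,0],[31,13],[50,0]]
[[1,15],[4,20],[17,17],[21,0],[31,13],[36,15],[37,13],[50,0]]
[[1,15],[4,20],[17,17],[21,0],[31,13],[36,15],[37,13],[50,0]]
[[1,15],[4,20],[17,17],[21,0],[31,13],[36,15],[37,13],[50,0]]
[[1,15],[4,20],[17,17],[21,0],[22,10],[24,0],[31,13],[36,15],[37,13],[50,0]]
[[1,15],[4,20],[17,17],[21,0],[22,10],[24,0],[31,13],[36,15],[44,13],[50,0]]
[[1,15],[4,20],[17,17],[21,0],[22,10],[24,0],[31,13],[36,15],[44,13],[50,0]]
[[1,15],[4,20],[17,17],[21,0],[22,10],[24,0],[31,13],[36,15],[44,13],[50,0]]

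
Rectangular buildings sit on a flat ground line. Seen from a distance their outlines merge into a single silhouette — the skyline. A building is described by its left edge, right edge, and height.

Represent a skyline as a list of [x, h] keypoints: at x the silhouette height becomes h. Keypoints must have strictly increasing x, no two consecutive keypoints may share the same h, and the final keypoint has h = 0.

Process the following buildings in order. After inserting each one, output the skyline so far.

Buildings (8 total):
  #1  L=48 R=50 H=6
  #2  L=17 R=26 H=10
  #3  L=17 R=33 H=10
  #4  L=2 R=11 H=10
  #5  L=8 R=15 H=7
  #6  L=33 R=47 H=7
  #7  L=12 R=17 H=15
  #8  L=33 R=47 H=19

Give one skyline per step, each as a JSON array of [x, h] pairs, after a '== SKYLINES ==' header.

== SKYLINES ==
[[48,6],[50,0]]
[[17,10],[26,0],[48,6],[50,0]]
[[17,10],[33,0],[48,6],[50,0]]
[[2,10],[11,0],[17,10],[33,0],[48,6],[50,0]]
[[2,10],[11,7],[15,0],[17,10],[33,0],[48,6],[50,0]]
[[2,10],[11,7],[15,0],[17,10],[33,7],[47,0],[48,6],[50,0]]
[[2,10],[11,7],[12,15],[17,10],[33,7],[47,0],[48,6],[50,0]]
[[2,10],[11,7],[12,15],[17,10],[33,19],[47,0],[48,6],[50,0]]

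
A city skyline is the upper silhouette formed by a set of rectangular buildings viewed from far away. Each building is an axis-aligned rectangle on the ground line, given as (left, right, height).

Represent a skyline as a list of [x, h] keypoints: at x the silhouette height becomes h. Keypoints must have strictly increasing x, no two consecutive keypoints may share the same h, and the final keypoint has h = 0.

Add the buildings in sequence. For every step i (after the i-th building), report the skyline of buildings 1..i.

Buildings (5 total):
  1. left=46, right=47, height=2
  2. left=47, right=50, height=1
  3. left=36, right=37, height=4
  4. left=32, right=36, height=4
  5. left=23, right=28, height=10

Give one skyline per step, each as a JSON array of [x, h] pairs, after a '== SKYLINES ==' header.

== SKYLINES ==
[[46,2],[47,0]]
[[46,2],[47,1],[50,0]]
[[36,4],[37,0],[46,2],[47,1],[50,0]]
[[32,4],[37,0],[46,2],[47,1],[50,0]]
[[23,10],[28,0],[32,4],[37,0],[46,2],[47,1],[50,0]]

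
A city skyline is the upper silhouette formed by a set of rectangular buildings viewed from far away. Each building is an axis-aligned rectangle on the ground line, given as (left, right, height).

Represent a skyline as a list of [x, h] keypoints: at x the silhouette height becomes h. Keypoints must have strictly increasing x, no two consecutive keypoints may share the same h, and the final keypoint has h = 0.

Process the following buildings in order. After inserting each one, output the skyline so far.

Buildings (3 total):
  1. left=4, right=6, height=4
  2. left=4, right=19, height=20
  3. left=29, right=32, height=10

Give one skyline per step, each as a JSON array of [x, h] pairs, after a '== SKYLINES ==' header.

== SKYLINES ==
[[4,4],[6,0]]
[[4,20],[19,0]]
[[4,20],[19,0],[29,10],[32,0]]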